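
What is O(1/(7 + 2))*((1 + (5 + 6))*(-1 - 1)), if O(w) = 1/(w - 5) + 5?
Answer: -1266/11 ≈ -115.09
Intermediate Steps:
O(w) = 5 + 1/(-5 + w) (O(w) = 1/(-5 + w) + 5 = 5 + 1/(-5 + w))
O(1/(7 + 2))*((1 + (5 + 6))*(-1 - 1)) = ((-24 + 5/(7 + 2))/(-5 + 1/(7 + 2)))*((1 + (5 + 6))*(-1 - 1)) = ((-24 + 5/9)/(-5 + 1/9))*((1 + 11)*(-2)) = ((-24 + 5*(⅑))/(-5 + ⅑))*(12*(-2)) = ((-24 + 5/9)/(-44/9))*(-24) = -9/44*(-211/9)*(-24) = (211/44)*(-24) = -1266/11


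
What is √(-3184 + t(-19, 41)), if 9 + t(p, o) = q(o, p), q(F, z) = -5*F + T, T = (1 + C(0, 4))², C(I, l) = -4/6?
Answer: I*√30581/3 ≈ 58.291*I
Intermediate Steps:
C(I, l) = -⅔ (C(I, l) = -4*⅙ = -⅔)
T = ⅑ (T = (1 - ⅔)² = (⅓)² = ⅑ ≈ 0.11111)
q(F, z) = ⅑ - 5*F (q(F, z) = -5*F + ⅑ = ⅑ - 5*F)
t(p, o) = -80/9 - 5*o (t(p, o) = -9 + (⅑ - 5*o) = -80/9 - 5*o)
√(-3184 + t(-19, 41)) = √(-3184 + (-80/9 - 5*41)) = √(-3184 + (-80/9 - 205)) = √(-3184 - 1925/9) = √(-30581/9) = I*√30581/3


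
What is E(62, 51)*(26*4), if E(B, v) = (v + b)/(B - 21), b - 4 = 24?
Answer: 8216/41 ≈ 200.39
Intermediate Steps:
b = 28 (b = 4 + 24 = 28)
E(B, v) = (28 + v)/(-21 + B) (E(B, v) = (v + 28)/(B - 21) = (28 + v)/(-21 + B))
E(62, 51)*(26*4) = ((28 + 51)/(-21 + 62))*(26*4) = (79/41)*104 = 8216/41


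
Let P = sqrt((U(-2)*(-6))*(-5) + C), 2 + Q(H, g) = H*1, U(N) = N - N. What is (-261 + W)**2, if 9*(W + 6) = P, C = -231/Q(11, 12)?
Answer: (7209 - I*sqrt(231))**2/729 ≈ 71289.0 - 300.6*I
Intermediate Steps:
U(N) = 0
Q(H, g) = -2 + H (Q(H, g) = -2 + H*1 = -2 + H)
C = -77/3 (C = -231/(-2 + 11) = -231/9 = -231*1/9 = -77/3 ≈ -25.667)
P = I*sqrt(231)/3 (P = sqrt((0*(-6))*(-5) - 77/3) = sqrt(0*(-5) - 77/3) = sqrt(0 - 77/3) = sqrt(-77/3) = I*sqrt(231)/3 ≈ 5.0662*I)
W = -6 + I*sqrt(231)/27 (W = -6 + (I*sqrt(231)/3)/9 = -6 + I*sqrt(231)/27 ≈ -6.0 + 0.56291*I)
(-261 + W)**2 = (-261 + (-6 + I*sqrt(231)/27))**2 = (-267 + I*sqrt(231)/27)**2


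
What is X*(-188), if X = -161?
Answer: 30268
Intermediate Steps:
X*(-188) = -161*(-188) = 30268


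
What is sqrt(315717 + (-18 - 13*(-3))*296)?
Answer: sqrt(321933) ≈ 567.39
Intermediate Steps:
sqrt(315717 + (-18 - 13*(-3))*296) = sqrt(315717 + (-18 + 39)*296) = sqrt(315717 + 21*296) = sqrt(315717 + 6216) = sqrt(321933)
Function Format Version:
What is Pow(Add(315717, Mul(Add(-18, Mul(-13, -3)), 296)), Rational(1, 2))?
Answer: Pow(321933, Rational(1, 2)) ≈ 567.39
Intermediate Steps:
Pow(Add(315717, Mul(Add(-18, Mul(-13, -3)), 296)), Rational(1, 2)) = Pow(Add(315717, Mul(Add(-18, 39), 296)), Rational(1, 2)) = Pow(Add(315717, Mul(21, 296)), Rational(1, 2)) = Pow(Add(315717, 6216), Rational(1, 2)) = Pow(321933, Rational(1, 2))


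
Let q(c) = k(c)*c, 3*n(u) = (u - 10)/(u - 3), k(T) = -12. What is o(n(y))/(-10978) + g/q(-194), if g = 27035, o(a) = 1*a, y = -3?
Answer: 445182823/38335176 ≈ 11.613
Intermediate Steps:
n(u) = (-10 + u)/(3*(-3 + u)) (n(u) = ((u - 10)/(u - 3))/3 = ((-10 + u)/(-3 + u))/3 = (-10 + u)/(3*(-3 + u)))
o(a) = a
q(c) = -12*c
o(n(y))/(-10978) + g/q(-194) = ((-10 - 3)/(3*(-3 - 3)))/(-10978) + 27035/((-12*(-194))) = ((⅓)*(-13)/(-6))*(-1/10978) + 27035/2328 = ((⅓)*(-⅙)*(-13))*(-1/10978) + 27035*(1/2328) = (13/18)*(-1/10978) + 27035/2328 = -13/197604 + 27035/2328 = 445182823/38335176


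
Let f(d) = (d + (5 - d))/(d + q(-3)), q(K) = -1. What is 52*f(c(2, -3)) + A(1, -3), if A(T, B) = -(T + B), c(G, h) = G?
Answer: 262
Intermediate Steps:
f(d) = 5/(-1 + d) (f(d) = (d + (5 - d))/(d - 1) = 5/(-1 + d))
A(T, B) = -B - T (A(T, B) = -(B + T) = -B - T)
52*f(c(2, -3)) + A(1, -3) = 52*(5/(-1 + 2)) + (-1*(-3) - 1*1) = 52*(5/1) + (3 - 1) = 52*(5*1) + 2 = 52*5 + 2 = 260 + 2 = 262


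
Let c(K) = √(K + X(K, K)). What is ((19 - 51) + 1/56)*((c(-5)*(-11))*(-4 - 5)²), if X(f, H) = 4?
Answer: 1595781*I/56 ≈ 28496.0*I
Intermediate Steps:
c(K) = √(4 + K) (c(K) = √(K + 4) = √(4 + K))
((19 - 51) + 1/56)*((c(-5)*(-11))*(-4 - 5)²) = ((19 - 51) + 1/56)*((√(4 - 5)*(-11))*(-4 - 5)²) = (-32 + 1/56)*((√(-1)*(-11))*(-9)²) = -1791*I*(-11)*81/56 = -1791*(-11*I)*81/56 = -(-1595781)*I/56 = 1595781*I/56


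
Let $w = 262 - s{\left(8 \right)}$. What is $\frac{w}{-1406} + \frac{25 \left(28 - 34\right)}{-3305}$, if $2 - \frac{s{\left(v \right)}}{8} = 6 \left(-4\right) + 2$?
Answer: $- \frac{2045}{464683} \approx -0.0044008$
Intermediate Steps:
$s{\left(v \right)} = 192$ ($s{\left(v \right)} = 16 - 8 \left(6 \left(-4\right) + 2\right) = 16 - 8 \left(-24 + 2\right) = 16 - -176 = 16 + 176 = 192$)
$w = 70$ ($w = 262 - 192 = 70$)
$\frac{w}{-1406} + \frac{25 \left(28 - 34\right)}{-3305} = \frac{70}{-1406} + \frac{25 \left(28 - 34\right)}{-3305} = 70 \left(- \frac{1}{1406}\right) + 25 \left(-6\right) \left(- \frac{1}{3305}\right) = - \frac{35}{703} - - \frac{30}{661} = - \frac{35}{703} + \frac{30}{661} = - \frac{2045}{464683}$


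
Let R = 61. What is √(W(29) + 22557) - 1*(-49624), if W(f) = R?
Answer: 49624 + √22618 ≈ 49774.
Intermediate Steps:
W(f) = 61
√(W(29) + 22557) - 1*(-49624) = √(61 + 22557) - 1*(-49624) = √22618 + 49624 = 49624 + √22618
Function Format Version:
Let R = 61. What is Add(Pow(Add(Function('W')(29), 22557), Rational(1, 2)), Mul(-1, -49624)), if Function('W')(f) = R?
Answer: Add(49624, Pow(22618, Rational(1, 2))) ≈ 49774.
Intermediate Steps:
Function('W')(f) = 61
Add(Pow(Add(Function('W')(29), 22557), Rational(1, 2)), Mul(-1, -49624)) = Add(Pow(Add(61, 22557), Rational(1, 2)), Mul(-1, -49624)) = Add(Pow(22618, Rational(1, 2)), 49624) = Add(49624, Pow(22618, Rational(1, 2)))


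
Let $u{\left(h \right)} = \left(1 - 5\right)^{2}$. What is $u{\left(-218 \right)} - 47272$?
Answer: $-47256$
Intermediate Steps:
$u{\left(h \right)} = 16$ ($u{\left(h \right)} = \left(-4\right)^{2} = 16$)
$u{\left(-218 \right)} - 47272 = 16 - 47272 = -47256$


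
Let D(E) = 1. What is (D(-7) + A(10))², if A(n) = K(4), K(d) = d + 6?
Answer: 121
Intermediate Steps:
K(d) = 6 + d
A(n) = 10 (A(n) = 6 + 4 = 10)
(D(-7) + A(10))² = (1 + 10)² = 11² = 121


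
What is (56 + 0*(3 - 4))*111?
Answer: 6216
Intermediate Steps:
(56 + 0*(3 - 4))*111 = (56 + 0*(-1))*111 = (56 + 0)*111 = 56*111 = 6216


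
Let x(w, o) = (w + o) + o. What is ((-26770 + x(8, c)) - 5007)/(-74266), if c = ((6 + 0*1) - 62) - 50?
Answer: 31981/74266 ≈ 0.43063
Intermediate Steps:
c = -106 (c = ((6 + 0) - 62) - 50 = (6 - 62) - 50 = -56 - 50 = -106)
x(w, o) = w + 2*o (x(w, o) = (o + w) + o = w + 2*o)
((-26770 + x(8, c)) - 5007)/(-74266) = ((-26770 + (8 + 2*(-106))) - 5007)/(-74266) = ((-26770 + (8 - 212)) - 5007)*(-1/74266) = ((-26770 - 204) - 5007)*(-1/74266) = (-26974 - 5007)*(-1/74266) = -31981*(-1/74266) = 31981/74266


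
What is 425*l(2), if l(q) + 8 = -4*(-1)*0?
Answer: -3400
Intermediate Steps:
l(q) = -8 (l(q) = -8 - 4*(-1)*0 = -8 + 4*0 = -8 + 0 = -8)
425*l(2) = 425*(-8) = -3400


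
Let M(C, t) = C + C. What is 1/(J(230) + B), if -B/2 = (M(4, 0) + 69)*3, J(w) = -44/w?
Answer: -115/53152 ≈ -0.0021636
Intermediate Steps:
M(C, t) = 2*C
B = -462 (B = -2*(2*4 + 69)*3 = -2*(8 + 69)*3 = -154*3 = -2*231 = -462)
1/(J(230) + B) = 1/(-44/230 - 462) = 1/(-44*1/230 - 462) = 1/(-22/115 - 462) = 1/(-53152/115) = -115/53152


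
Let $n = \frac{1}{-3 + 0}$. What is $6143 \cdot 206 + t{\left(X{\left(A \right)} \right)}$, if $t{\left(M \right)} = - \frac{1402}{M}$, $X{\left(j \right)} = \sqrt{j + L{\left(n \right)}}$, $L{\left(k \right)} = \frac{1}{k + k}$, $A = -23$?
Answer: $1265458 + \frac{1402 i \sqrt{2}}{7} \approx 1.2655 \cdot 10^{6} + 283.25 i$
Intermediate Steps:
$n = - \frac{1}{3}$ ($n = \frac{1}{-3} = - \frac{1}{3} \approx -0.33333$)
$L{\left(k \right)} = \frac{1}{2 k}$
$X{\left(j \right)} = \sqrt{- \frac{3}{2} + j}$ ($X{\left(j \right)} = \sqrt{j + \frac{1}{2 \left(- \frac{1}{3}\right)}} = \sqrt{j + \frac{1}{2} \left(-3\right)} = \sqrt{j - \frac{3}{2}} = \sqrt{- \frac{3}{2} + j}$)
$6143 \cdot 206 + t{\left(X{\left(A \right)} \right)} = 6143 \cdot 206 - \frac{1402}{\frac{1}{2} \sqrt{-6 + 4 \left(-23\right)}} = 1265458 - \frac{1402}{\frac{1}{2} \sqrt{-6 - 92}} = 1265458 - \frac{1402}{\frac{1}{2} \sqrt{-98}} = 1265458 - \frac{1402}{\frac{1}{2} \cdot 7 i \sqrt{2}} = 1265458 - \frac{1402}{\frac{7}{2} i \sqrt{2}} = 1265458 - 1402 \left(- \frac{i \sqrt{2}}{7}\right) = 1265458 + \frac{1402 i \sqrt{2}}{7}$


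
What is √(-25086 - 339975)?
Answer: I*√365061 ≈ 604.2*I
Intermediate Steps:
√(-25086 - 339975) = √(-365061) = I*√365061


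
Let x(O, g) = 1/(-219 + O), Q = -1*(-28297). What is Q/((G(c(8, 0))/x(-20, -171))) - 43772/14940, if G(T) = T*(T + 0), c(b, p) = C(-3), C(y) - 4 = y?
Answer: -108304672/892665 ≈ -121.33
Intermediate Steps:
Q = 28297
C(y) = 4 + y
c(b, p) = 1 (c(b, p) = 4 - 3 = 1)
G(T) = T² (G(T) = T*T = T²)
Q/((G(c(8, 0))/x(-20, -171))) - 43772/14940 = 28297/((1²/(1/(-219 - 20)))) - 43772/14940 = 28297/((1/1/(-239))) - 43772*1/14940 = 28297/((1/(-1/239))) - 10943/3735 = 28297/((1*(-239))) - 10943/3735 = 28297/(-239) - 10943/3735 = 28297*(-1/239) - 10943/3735 = -28297/239 - 10943/3735 = -108304672/892665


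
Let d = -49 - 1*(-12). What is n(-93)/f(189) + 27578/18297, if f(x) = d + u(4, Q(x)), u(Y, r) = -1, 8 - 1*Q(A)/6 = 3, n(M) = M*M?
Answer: -8273831/36594 ≈ -226.10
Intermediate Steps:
n(M) = M²
Q(A) = 30 (Q(A) = 48 - 6*3 = 48 - 18 = 30)
d = -37 (d = -49 + 12 = -37)
f(x) = -38 (f(x) = -37 - 1 = -38)
n(-93)/f(189) + 27578/18297 = (-93)²/(-38) + 27578/18297 = 8649*(-1/38) + 27578*(1/18297) = -8649/38 + 27578/18297 = -8273831/36594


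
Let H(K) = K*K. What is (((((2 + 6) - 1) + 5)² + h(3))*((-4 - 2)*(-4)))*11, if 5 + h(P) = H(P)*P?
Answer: 43824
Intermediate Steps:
H(K) = K²
h(P) = -5 + P³ (h(P) = -5 + P²*P = -5 + P³)
(((((2 + 6) - 1) + 5)² + h(3))*((-4 - 2)*(-4)))*11 = (((((2 + 6) - 1) + 5)² + (-5 + 3³))*((-4 - 2)*(-4)))*11 = ((((8 - 1) + 5)² + (-5 + 27))*(-6*(-4)))*11 = (((7 + 5)² + 22)*24)*11 = ((12² + 22)*24)*11 = ((144 + 22)*24)*11 = (166*24)*11 = 3984*11 = 43824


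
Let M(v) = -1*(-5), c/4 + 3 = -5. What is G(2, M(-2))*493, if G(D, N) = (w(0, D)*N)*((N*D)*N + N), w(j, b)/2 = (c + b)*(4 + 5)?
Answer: -73210500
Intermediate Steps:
c = -32 (c = -12 + 4*(-5) = -12 - 20 = -32)
w(j, b) = -576 + 18*b (w(j, b) = 2*((-32 + b)*(4 + 5)) = 2*((-32 + b)*9) = 2*(-288 + 9*b) = -576 + 18*b)
M(v) = 5
G(D, N) = N*(-576 + 18*D)*(N + D*N**2) (G(D, N) = ((-576 + 18*D)*N)*((N*D)*N + N) = (N*(-576 + 18*D))*((D*N)*N + N) = (N*(-576 + 18*D))*(D*N**2 + N) = (N*(-576 + 18*D))*(N + D*N**2) = N*(-576 + 18*D)*(N + D*N**2))
G(2, M(-2))*493 = (18*5**2*(1 + 2*5)*(-32 + 2))*493 = (18*25*(1 + 10)*(-30))*493 = (18*25*11*(-30))*493 = -148500*493 = -73210500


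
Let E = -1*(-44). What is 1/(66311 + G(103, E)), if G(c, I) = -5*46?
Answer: 1/66081 ≈ 1.5133e-5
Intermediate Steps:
E = 44
G(c, I) = -230
1/(66311 + G(103, E)) = 1/(66311 - 230) = 1/66081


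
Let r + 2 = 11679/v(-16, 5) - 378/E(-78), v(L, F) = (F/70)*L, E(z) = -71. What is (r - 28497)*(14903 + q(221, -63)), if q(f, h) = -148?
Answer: -324445791605/568 ≈ -5.7121e+8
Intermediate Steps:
v(L, F) = F*L/70 (v(L, F) = (F*(1/70))*L = (F/70)*L = F*L/70)
r = -5802575/568 (r = -2 + (11679/(((1/70)*5*(-16))) - 378/(-71)) = -2 + (11679/(-8/7) - 378*(-1/71)) = -2 + (11679*(-7/8) + 378/71) = -2 + (-81753/8 + 378/71) = -2 - 5801439/568 = -5802575/568 ≈ -10216.)
(r - 28497)*(14903 + q(221, -63)) = (-5802575/568 - 28497)*(14903 - 148) = -21988871/568*14755 = -324445791605/568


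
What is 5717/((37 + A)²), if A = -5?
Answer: 5717/1024 ≈ 5.5830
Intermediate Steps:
5717/((37 + A)²) = 5717/((37 - 5)²) = 5717/(32²) = 5717/1024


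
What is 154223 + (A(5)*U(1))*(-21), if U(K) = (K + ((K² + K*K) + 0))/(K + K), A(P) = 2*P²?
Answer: 152648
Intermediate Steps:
U(K) = (K + 2*K²)/(2*K) (U(K) = (K + ((K² + K²) + 0))/((2*K)) = (K + (2*K² + 0))*(1/(2*K)) = (K + 2*K²)*(1/(2*K)) = (K + 2*K²)/(2*K))
154223 + (A(5)*U(1))*(-21) = 154223 + ((2*5²)*(½ + 1))*(-21) = 154223 + ((2*25)*(3/2))*(-21) = 154223 + (50*(3/2))*(-21) = 154223 + 75*(-21) = 154223 - 1575 = 152648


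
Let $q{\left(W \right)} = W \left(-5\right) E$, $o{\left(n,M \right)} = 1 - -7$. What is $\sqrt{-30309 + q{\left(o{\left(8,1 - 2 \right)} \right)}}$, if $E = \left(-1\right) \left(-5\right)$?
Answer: $i \sqrt{30509} \approx 174.67 i$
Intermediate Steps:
$E = 5$
$o{\left(n,M \right)} = 8$ ($o{\left(n,M \right)} = 1 + 7 = 8$)
$q{\left(W \right)} = - 25 W$ ($q{\left(W \right)} = W \left(-5\right) 5 = - 5 W 5 = - 25 W$)
$\sqrt{-30309 + q{\left(o{\left(8,1 - 2 \right)} \right)}} = \sqrt{-30309 - 200} = \sqrt{-30509} = i \sqrt{30509}$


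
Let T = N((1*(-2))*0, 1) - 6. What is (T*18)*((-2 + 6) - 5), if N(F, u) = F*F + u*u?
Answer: 90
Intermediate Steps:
N(F, u) = F² + u²
T = -5 (T = (((1*(-2))*0)² + 1²) - 6 = ((-2*0)² + 1) - 6 = (0² + 1) - 6 = (0 + 1) - 6 = 1 - 6 = -5)
(T*18)*((-2 + 6) - 5) = (-5*18)*((-2 + 6) - 5) = -90*(4 - 5) = -90*(-1) = 90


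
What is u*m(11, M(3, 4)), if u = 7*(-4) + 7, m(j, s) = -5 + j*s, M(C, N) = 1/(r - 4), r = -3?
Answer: 138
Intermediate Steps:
M(C, N) = -⅐ (M(C, N) = 1/(-3 - 4) = 1/(-7) = -⅐)
u = -21 (u = -28 + 7 = -21)
u*m(11, M(3, 4)) = -21*(-5 + 11*(-⅐)) = -21*(-5 - 11/7) = -21*(-46/7) = 138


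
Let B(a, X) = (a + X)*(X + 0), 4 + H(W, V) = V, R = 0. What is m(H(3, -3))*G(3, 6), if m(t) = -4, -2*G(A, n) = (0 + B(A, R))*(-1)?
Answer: 0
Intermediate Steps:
H(W, V) = -4 + V
B(a, X) = X*(X + a) (B(a, X) = (X + a)*X = X*(X + a))
G(A, n) = 0 (G(A, n) = -(0 + 0*(0 + A))*(-1)/2 = -(0 + 0*A)*(-1)/2 = -(0 + 0)*(-1)/2 = -0*(-1) = -1/2*0 = 0)
m(H(3, -3))*G(3, 6) = -4*0 = 0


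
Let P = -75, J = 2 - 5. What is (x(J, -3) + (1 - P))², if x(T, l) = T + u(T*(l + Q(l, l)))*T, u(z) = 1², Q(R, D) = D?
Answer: 4900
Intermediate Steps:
J = -3
u(z) = 1
x(T, l) = 2*T (x(T, l) = T + 1*T = T + T = 2*T)
(x(J, -3) + (1 - P))² = (2*(-3) + (1 - 1*(-75)))² = (-6 + (1 + 75))² = (-6 + 76)² = 70² = 4900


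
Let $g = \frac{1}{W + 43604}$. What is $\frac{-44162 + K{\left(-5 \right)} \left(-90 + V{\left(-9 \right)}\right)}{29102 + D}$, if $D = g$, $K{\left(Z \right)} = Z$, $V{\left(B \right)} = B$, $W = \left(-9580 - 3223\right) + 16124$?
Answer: $- \frac{157621075}{105047027} \approx -1.5005$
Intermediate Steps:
$W = 3321$ ($W = -12803 + 16124 = 3321$)
$g = \frac{1}{46925}$ ($g = \frac{1}{3321 + 43604} = \frac{1}{46925} \approx 2.1311 \cdot 10^{-5}$)
$D = \frac{1}{46925} \approx 2.1311 \cdot 10^{-5}$
$\frac{-44162 + K{\left(-5 \right)} \left(-90 + V{\left(-9 \right)}\right)}{29102 + D} = \frac{-44162 - 5 \left(-90 - 9\right)}{29102 + \frac{1}{46925}} = \frac{-44162 - -495}{\frac{1365611351}{46925}} = \left(-44162 + 495\right) \frac{46925}{1365611351} = \left(-43667\right) \frac{46925}{1365611351} = - \frac{157621075}{105047027}$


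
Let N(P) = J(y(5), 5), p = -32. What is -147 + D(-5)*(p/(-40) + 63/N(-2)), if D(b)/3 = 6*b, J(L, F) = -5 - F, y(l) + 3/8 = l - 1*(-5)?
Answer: 348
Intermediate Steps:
y(l) = 37/8 + l (y(l) = -3/8 + (l - 1*(-5)) = -3/8 + (l + 5) = -3/8 + (5 + l) = 37/8 + l)
D(b) = 18*b (D(b) = 3*(6*b) = 18*b)
N(P) = -10 (N(P) = -5 - 1*5 = -5 - 5 = -10)
-147 + D(-5)*(p/(-40) + 63/N(-2)) = -147 + (18*(-5))*(-32/(-40) + 63/(-10)) = -147 - 90*(-32*(-1/40) + 63*(-1/10)) = -147 - 90*(4/5 - 63/10) = -147 - 90*(-11/2) = -147 + 495 = 348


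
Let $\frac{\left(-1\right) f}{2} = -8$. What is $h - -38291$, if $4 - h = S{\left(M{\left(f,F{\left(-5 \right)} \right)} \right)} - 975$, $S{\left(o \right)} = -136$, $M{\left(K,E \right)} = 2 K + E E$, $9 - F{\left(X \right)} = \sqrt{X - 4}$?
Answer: $39406$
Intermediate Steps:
$f = 16$ ($f = \left(-2\right) \left(-8\right) = 16$)
$F{\left(X \right)} = 9 - \sqrt{-4 + X}$ ($F{\left(X \right)} = 9 - \sqrt{X - 4} = 9 - \sqrt{-4 + X}$)
$M{\left(K,E \right)} = E^{2} + 2 K$ ($M{\left(K,E \right)} = 2 K + E^{2} = E^{2} + 2 K$)
$h = 1115$ ($h = 4 - \left(-136 - 975\right) = 4 - -1111 = 4 + 1111 = 1115$)
$h - -38291 = 1115 - -38291 = 1115 + 38291 = 39406$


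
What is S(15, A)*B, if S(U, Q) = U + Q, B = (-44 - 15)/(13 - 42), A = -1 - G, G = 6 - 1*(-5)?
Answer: 177/29 ≈ 6.1034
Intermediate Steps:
G = 11 (G = 6 + 5 = 11)
A = -12 (A = -1 - 1*11 = -1 - 11 = -12)
B = 59/29 (B = -59/(-29) = -59*(-1/29) = 59/29 ≈ 2.0345)
S(U, Q) = Q + U
S(15, A)*B = (-12 + 15)*(59/29) = 3*(59/29) = 177/29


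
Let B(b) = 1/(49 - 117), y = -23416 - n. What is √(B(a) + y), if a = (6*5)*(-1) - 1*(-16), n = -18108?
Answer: 3*I*√681785/34 ≈ 72.856*I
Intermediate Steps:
y = -5308 (y = -23416 - 1*(-18108) = -23416 + 18108 = -5308)
a = -14 (a = 30*(-1) + 16 = -30 + 16 = -14)
B(b) = -1/68 (B(b) = 1/(-68) = -1/68)
√(B(a) + y) = √(-1/68 - 5308) = √(-360945/68) = 3*I*√681785/34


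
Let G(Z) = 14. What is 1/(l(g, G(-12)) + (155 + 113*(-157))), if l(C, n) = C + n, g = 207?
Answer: -1/17365 ≈ -5.7587e-5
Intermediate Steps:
1/(l(g, G(-12)) + (155 + 113*(-157))) = 1/((207 + 14) + (155 + 113*(-157))) = 1/(221 + (155 - 17741)) = 1/(221 - 17586) = 1/(-17365) = -1/17365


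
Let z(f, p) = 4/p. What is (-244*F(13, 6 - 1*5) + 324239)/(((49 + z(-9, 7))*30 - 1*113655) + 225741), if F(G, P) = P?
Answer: 2267965/795012 ≈ 2.8527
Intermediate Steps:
(-244*F(13, 6 - 1*5) + 324239)/(((49 + z(-9, 7))*30 - 1*113655) + 225741) = (-244*(6 - 1*5) + 324239)/(((49 + 4/7)*30 - 1*113655) + 225741) = (-244*(6 - 5) + 324239)/(((49 + 4*(⅐))*30 - 113655) + 225741) = (-244*1 + 324239)/(((49 + 4/7)*30 - 113655) + 225741) = (-244 + 324239)/(((347/7)*30 - 113655) + 225741) = 323995/((10410/7 - 113655) + 225741) = 323995/(-785175/7 + 225741) = 323995/(795012/7) = 323995*(7/795012) = 2267965/795012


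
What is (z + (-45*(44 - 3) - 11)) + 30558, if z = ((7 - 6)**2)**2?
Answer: 28703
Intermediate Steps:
z = 1 (z = (1**2)**2 = 1**2 = 1)
(z + (-45*(44 - 3) - 11)) + 30558 = (1 + (-45*(44 - 3) - 11)) + 30558 = (1 + (-45*41 - 11)) + 30558 = (1 + (-1845 - 11)) + 30558 = (1 - 1856) + 30558 = -1855 + 30558 = 28703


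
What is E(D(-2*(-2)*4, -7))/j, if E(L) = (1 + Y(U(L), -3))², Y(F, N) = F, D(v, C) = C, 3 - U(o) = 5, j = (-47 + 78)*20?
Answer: 1/620 ≈ 0.0016129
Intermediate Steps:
j = 620 (j = 31*20 = 620)
U(o) = -2 (U(o) = 3 - 1*5 = 3 - 5 = -2)
E(L) = 1 (E(L) = (1 - 2)² = (-1)² = 1)
E(D(-2*(-2)*4, -7))/j = 1/620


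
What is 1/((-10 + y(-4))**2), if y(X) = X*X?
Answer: 1/36 ≈ 0.027778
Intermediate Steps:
y(X) = X**2
1/((-10 + y(-4))**2) = 1/((-10 + (-4)**2)**2) = 1/((-10 + 16)**2) = 1/(6**2) = 1/36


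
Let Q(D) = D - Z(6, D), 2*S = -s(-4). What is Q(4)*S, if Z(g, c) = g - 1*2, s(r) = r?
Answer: 0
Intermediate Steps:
Z(g, c) = -2 + g (Z(g, c) = g - 2 = -2 + g)
S = 2 (S = (-1*(-4))/2 = (½)*4 = 2)
Q(D) = -4 + D (Q(D) = D - (-2 + 6) = D - 1*4 = D - 4 = -4 + D)
Q(4)*S = (-4 + 4)*2 = 0*2 = 0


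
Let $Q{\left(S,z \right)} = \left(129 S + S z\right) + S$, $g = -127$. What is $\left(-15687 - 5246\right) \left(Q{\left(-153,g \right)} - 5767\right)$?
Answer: $130328858$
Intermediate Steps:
$Q{\left(S,z \right)} = 130 S + S z$
$\left(-15687 - 5246\right) \left(Q{\left(-153,g \right)} - 5767\right) = \left(-15687 - 5246\right) \left(- 153 \left(130 - 127\right) - 5767\right) = - 20933 \left(\left(-153\right) 3 - 5767\right) = - 20933 \left(-459 - 5767\right) = \left(-20933\right) \left(-6226\right) = 130328858$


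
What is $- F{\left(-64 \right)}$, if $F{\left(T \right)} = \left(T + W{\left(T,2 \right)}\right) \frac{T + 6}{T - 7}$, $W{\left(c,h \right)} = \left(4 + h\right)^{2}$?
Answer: $\frac{1624}{71} \approx 22.873$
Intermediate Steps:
$F{\left(T \right)} = \frac{\left(6 + T\right) \left(36 + T\right)}{-7 + T}$ ($F{\left(T \right)} = \left(T + \left(4 + 2\right)^{2}\right) \frac{T + 6}{T - 7} = \left(T + 6^{2}\right) \frac{6 + T}{-7 + T} = \left(T + 36\right) \frac{6 + T}{-7 + T} = \left(36 + T\right) \frac{6 + T}{-7 + T} = \frac{\left(6 + T\right) \left(36 + T\right)}{-7 + T}$)
$- F{\left(-64 \right)} = - \frac{216 + \left(-64\right)^{2} + 42 \left(-64\right)}{-7 - 64} = - \frac{216 + 4096 - 2688}{-71} = - \frac{\left(-1\right) 1624}{71} = \left(-1\right) \left(- \frac{1624}{71}\right) = \frac{1624}{71}$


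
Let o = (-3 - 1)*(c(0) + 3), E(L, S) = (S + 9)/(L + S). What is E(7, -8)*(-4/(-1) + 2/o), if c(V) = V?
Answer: -23/6 ≈ -3.8333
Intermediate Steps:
E(L, S) = (9 + S)/(L + S)
o = -12 (o = (-3 - 1)*(0 + 3) = -4*3 = -12)
E(7, -8)*(-4/(-1) + 2/o) = ((9 - 8)/(7 - 8))*(-4/(-1) + 2/(-12)) = (1/(-1))*(-4*(-1) + 2*(-1/12)) = (-1*1)*(4 - ⅙) = -1*23/6 = -23/6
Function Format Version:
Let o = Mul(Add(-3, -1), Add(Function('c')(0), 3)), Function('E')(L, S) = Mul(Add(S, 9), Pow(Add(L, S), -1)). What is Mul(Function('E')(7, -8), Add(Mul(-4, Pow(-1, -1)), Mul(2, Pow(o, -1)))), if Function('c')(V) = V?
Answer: Rational(-23, 6) ≈ -3.8333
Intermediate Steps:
Function('E')(L, S) = Mul(Pow(Add(L, S), -1), Add(9, S)) (Function('E')(L, S) = Mul(Add(9, S), Pow(Add(L, S), -1)) = Mul(Pow(Add(L, S), -1), Add(9, S)))
o = -12 (o = Mul(Add(-3, -1), Add(0, 3)) = Mul(-4, 3) = -12)
Mul(Function('E')(7, -8), Add(Mul(-4, Pow(-1, -1)), Mul(2, Pow(o, -1)))) = Mul(Mul(Pow(Add(7, -8), -1), Add(9, -8)), Add(Mul(-4, Pow(-1, -1)), Mul(2, Pow(-12, -1)))) = Mul(Mul(Pow(-1, -1), 1), Add(Mul(-4, -1), Mul(2, Rational(-1, 12)))) = Mul(Mul(-1, 1), Add(4, Rational(-1, 6))) = Mul(-1, Rational(23, 6)) = Rational(-23, 6)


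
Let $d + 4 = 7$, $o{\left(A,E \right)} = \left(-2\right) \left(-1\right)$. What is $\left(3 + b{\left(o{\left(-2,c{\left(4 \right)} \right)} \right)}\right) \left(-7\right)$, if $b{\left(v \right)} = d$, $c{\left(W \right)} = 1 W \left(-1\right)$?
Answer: $-42$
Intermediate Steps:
$c{\left(W \right)} = - W$ ($c{\left(W \right)} = W \left(-1\right) = - W$)
$o{\left(A,E \right)} = 2$
$d = 3$ ($d = -4 + 7 = 3$)
$b{\left(v \right)} = 3$
$\left(3 + b{\left(o{\left(-2,c{\left(4 \right)} \right)} \right)}\right) \left(-7\right) = \left(3 + 3\right) \left(-7\right) = 6 \left(-7\right) = -42$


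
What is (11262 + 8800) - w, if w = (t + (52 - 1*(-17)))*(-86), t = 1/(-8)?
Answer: 103941/4 ≈ 25985.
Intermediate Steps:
t = -⅛ ≈ -0.12500
w = -23693/4 (w = (-⅛ + (52 - 1*(-17)))*(-86) = (-⅛ + (52 + 17))*(-86) = (-⅛ + 69)*(-86) = (551/8)*(-86) = -23693/4 ≈ -5923.3)
(11262 + 8800) - w = (11262 + 8800) - 1*(-23693/4) = 20062 + 23693/4 = 103941/4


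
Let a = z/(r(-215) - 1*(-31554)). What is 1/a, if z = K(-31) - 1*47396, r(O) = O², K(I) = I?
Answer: -77779/47427 ≈ -1.6400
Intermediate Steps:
z = -47427 (z = -31 - 1*47396 = -31 - 47396 = -47427)
a = -47427/77779 (a = -47427/((-215)² - 1*(-31554)) = -47427/(46225 + 31554) = -47427/77779 ≈ -0.60977)
1/a = 1/(-47427/77779) = -77779/47427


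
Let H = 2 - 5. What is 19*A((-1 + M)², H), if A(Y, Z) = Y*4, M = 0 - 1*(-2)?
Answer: 76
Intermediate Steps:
M = 2 (M = 0 + 2 = 2)
H = -3
A(Y, Z) = 4*Y
19*A((-1 + M)², H) = 19*(4*(-1 + 2)²) = 19*(4*1²) = 19*(4*1) = 19*4 = 76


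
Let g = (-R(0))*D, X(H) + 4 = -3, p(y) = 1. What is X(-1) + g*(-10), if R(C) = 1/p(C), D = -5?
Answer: -57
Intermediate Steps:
X(H) = -7 (X(H) = -4 - 3 = -7)
R(C) = 1 (R(C) = 1/1 = 1)
g = 5 (g = -1*1*(-5) = -1*(-5) = 5)
X(-1) + g*(-10) = -7 + 5*(-10) = -7 - 50 = -57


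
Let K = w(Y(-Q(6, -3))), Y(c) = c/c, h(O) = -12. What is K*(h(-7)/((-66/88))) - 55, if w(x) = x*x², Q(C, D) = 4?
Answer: -39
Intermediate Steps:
Y(c) = 1
w(x) = x³
K = 1 (K = 1³ = 1)
K*(h(-7)/((-66/88))) - 55 = 1*(-12/((-66/88))) - 55 = 1*(-12/((-66*1/88))) - 55 = 1*(-12/(-¾)) - 55 = 1*(-12*(-4/3)) - 55 = 1*16 - 55 = 16 - 55 = -39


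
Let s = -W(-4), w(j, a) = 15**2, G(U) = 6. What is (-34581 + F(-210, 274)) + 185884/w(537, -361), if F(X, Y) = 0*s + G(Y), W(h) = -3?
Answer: -7593491/225 ≈ -33749.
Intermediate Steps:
w(j, a) = 225
s = 3 (s = -1*(-3) = 3)
F(X, Y) = 6 (F(X, Y) = 0*3 + 6 = 0 + 6 = 6)
(-34581 + F(-210, 274)) + 185884/w(537, -361) = (-34581 + 6) + 185884/225 = -34575 + 185884*(1/225) = -34575 + 185884/225 = -7593491/225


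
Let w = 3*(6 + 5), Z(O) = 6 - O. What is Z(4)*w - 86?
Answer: -20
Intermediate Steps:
w = 33 (w = 3*11 = 33)
Z(4)*w - 86 = (6 - 1*4)*33 - 86 = (6 - 4)*33 - 86 = 2*33 - 86 = 66 - 86 = -20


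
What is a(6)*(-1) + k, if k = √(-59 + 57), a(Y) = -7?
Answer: 7 + I*√2 ≈ 7.0 + 1.4142*I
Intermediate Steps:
k = I*√2 (k = √(-2) = I*√2 ≈ 1.4142*I)
a(6)*(-1) + k = -7*(-1) + I*√2 = 7 + I*√2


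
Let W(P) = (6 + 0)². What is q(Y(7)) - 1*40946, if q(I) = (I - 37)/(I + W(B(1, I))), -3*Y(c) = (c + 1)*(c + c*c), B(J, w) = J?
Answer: -13921081/340 ≈ -40944.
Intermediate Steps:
Y(c) = -(1 + c)*(c + c²)/3 (Y(c) = -(c + 1)*(c + c*c)/3 = -(1 + c)*(c + c²)/3)
W(P) = 36 (W(P) = 6² = 36)
q(I) = (-37 + I)/(36 + I) (q(I) = (I - 37)/(I + 36) = (-37 + I)/(36 + I))
q(Y(7)) - 1*40946 = (-37 - ⅓*7*(1 + 7² + 2*7))/(36 - ⅓*7*(1 + 7² + 2*7)) - 1*40946 = (-37 - ⅓*7*(1 + 49 + 14))/(36 - ⅓*7*(1 + 49 + 14)) - 40946 = (-37 - ⅓*7*64)/(36 - ⅓*7*64) - 40946 = (-37 - 448/3)/(36 - 448/3) - 40946 = -559/3/(-340/3) - 40946 = -3/340*(-559/3) - 40946 = 559/340 - 40946 = -13921081/340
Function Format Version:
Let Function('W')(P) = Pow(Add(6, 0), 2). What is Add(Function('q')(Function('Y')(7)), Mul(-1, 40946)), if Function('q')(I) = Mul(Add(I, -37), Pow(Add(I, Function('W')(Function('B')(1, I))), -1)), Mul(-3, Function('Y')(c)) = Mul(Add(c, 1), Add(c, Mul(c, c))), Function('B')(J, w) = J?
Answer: Rational(-13921081, 340) ≈ -40944.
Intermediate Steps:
Function('Y')(c) = Mul(Rational(-1, 3), Add(1, c), Add(c, Pow(c, 2))) (Function('Y')(c) = Mul(Rational(-1, 3), Mul(Add(c, 1), Add(c, Mul(c, c)))) = Mul(Rational(-1, 3), Mul(Add(1, c), Add(c, Pow(c, 2)))) = Mul(Rational(-1, 3), Add(1, c), Add(c, Pow(c, 2))))
Function('W')(P) = 36 (Function('W')(P) = Pow(6, 2) = 36)
Function('q')(I) = Mul(Pow(Add(36, I), -1), Add(-37, I)) (Function('q')(I) = Mul(Add(I, -37), Pow(Add(I, 36), -1)) = Mul(Add(-37, I), Pow(Add(36, I), -1)) = Mul(Pow(Add(36, I), -1), Add(-37, I)))
Add(Function('q')(Function('Y')(7)), Mul(-1, 40946)) = Add(Mul(Pow(Add(36, Mul(Rational(-1, 3), 7, Add(1, Pow(7, 2), Mul(2, 7)))), -1), Add(-37, Mul(Rational(-1, 3), 7, Add(1, Pow(7, 2), Mul(2, 7))))), Mul(-1, 40946)) = Add(Mul(Pow(Add(36, Mul(Rational(-1, 3), 7, Add(1, 49, 14))), -1), Add(-37, Mul(Rational(-1, 3), 7, Add(1, 49, 14)))), -40946) = Add(Mul(Pow(Add(36, Mul(Rational(-1, 3), 7, 64)), -1), Add(-37, Mul(Rational(-1, 3), 7, 64))), -40946) = Add(Mul(Pow(Add(36, Rational(-448, 3)), -1), Add(-37, Rational(-448, 3))), -40946) = Add(Mul(Pow(Rational(-340, 3), -1), Rational(-559, 3)), -40946) = Add(Mul(Rational(-3, 340), Rational(-559, 3)), -40946) = Add(Rational(559, 340), -40946) = Rational(-13921081, 340)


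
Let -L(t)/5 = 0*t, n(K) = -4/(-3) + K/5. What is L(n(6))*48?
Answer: 0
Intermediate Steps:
n(K) = 4/3 + K/5 (n(K) = -4*(-1/3) + K*(1/5) = 4/3 + K/5)
L(t) = 0 (L(t) = -0*t = -5*0 = 0)
L(n(6))*48 = 0*48 = 0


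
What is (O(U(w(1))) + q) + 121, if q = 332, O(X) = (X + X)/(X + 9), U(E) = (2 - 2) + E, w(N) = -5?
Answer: 901/2 ≈ 450.50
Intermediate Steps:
U(E) = E (U(E) = 0 + E = E)
O(X) = 2*X/(9 + X) (O(X) = (2*X)/(9 + X) = 2*X/(9 + X))
(O(U(w(1))) + q) + 121 = (2*(-5)/(9 - 5) + 332) + 121 = (2*(-5)/4 + 332) + 121 = (2*(-5)*(¼) + 332) + 121 = (-5/2 + 332) + 121 = 659/2 + 121 = 901/2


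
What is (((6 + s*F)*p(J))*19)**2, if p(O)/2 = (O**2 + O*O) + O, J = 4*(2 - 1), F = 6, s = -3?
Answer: 269485056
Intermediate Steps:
J = 4 (J = 4*1 = 4)
p(O) = 2*O + 4*O**2 (p(O) = 2*((O**2 + O*O) + O) = 2*((O**2 + O**2) + O) = 2*(2*O**2 + O) = 2*(O + 2*O**2) = 2*O + 4*O**2)
(((6 + s*F)*p(J))*19)**2 = (((6 - 3*6)*(2*4*(1 + 2*4)))*19)**2 = (((6 - 18)*(2*4*(1 + 8)))*19)**2 = (-24*4*9*19)**2 = (-12*72*19)**2 = (-864*19)**2 = (-16416)**2 = 269485056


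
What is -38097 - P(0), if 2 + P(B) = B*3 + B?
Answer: -38095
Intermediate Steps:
P(B) = -2 + 4*B (P(B) = -2 + (B*3 + B) = -2 + (3*B + B) = -2 + 4*B)
-38097 - P(0) = -38097 - (-2 + 4*0) = -38097 - (-2 + 0) = -38097 - 1*(-2) = -38097 + 2 = -38095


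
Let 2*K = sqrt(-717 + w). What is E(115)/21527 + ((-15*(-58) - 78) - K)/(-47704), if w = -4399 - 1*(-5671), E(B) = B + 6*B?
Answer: 2669042/128365501 + sqrt(555)/95408 ≈ 0.021039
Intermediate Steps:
E(B) = 7*B
w = 1272 (w = -4399 + 5671 = 1272)
K = sqrt(555)/2 (K = sqrt(-717 + 1272)/2 = sqrt(555)/2 ≈ 11.779)
E(115)/21527 + ((-15*(-58) - 78) - K)/(-47704) = (7*115)/21527 + ((-15*(-58) - 78) - sqrt(555)/2)/(-47704) = 805*(1/21527) + ((870 - 78) - sqrt(555)/2)*(-1/47704) = 805/21527 + (792 - sqrt(555)/2)*(-1/47704) = 805/21527 + (-99/5963 + sqrt(555)/95408) = 2669042/128365501 + sqrt(555)/95408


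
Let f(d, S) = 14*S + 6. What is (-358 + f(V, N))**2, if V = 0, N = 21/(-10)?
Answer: 3636649/25 ≈ 1.4547e+5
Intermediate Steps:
N = -21/10 (N = 21*(-1/10) = -21/10 ≈ -2.1000)
f(d, S) = 6 + 14*S
(-358 + f(V, N))**2 = (-358 + (6 + 14*(-21/10)))**2 = (-358 + (6 - 147/5))**2 = (-358 - 117/5)**2 = (-1907/5)**2 = 3636649/25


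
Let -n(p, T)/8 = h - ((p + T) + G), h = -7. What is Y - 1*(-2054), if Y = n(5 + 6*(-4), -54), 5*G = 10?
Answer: 1542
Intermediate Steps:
G = 2 (G = (⅕)*10 = 2)
n(p, T) = 72 + 8*T + 8*p (n(p, T) = -8*(-7 - ((p + T) + 2)) = -8*(-7 - ((T + p) + 2)) = -8*(-7 - (2 + T + p)) = -8*(-7 + (-2 - T - p)) = -8*(-9 - T - p) = 72 + 8*T + 8*p)
Y = -512 (Y = 72 + 8*(-54) + 8*(5 + 6*(-4)) = 72 - 432 + 8*(5 - 24) = 72 - 432 + 8*(-19) = 72 - 432 - 152 = -512)
Y - 1*(-2054) = -512 - 1*(-2054) = -512 + 2054 = 1542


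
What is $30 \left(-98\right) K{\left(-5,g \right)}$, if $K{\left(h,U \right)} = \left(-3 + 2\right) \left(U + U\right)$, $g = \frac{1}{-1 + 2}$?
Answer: $5880$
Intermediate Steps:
$g = 1$ ($g = 1^{-1} = 1$)
$K{\left(h,U \right)} = - 2 U$
$30 \left(-98\right) K{\left(-5,g \right)} = 30 \left(-98\right) \left(\left(-2\right) 1\right) = \left(-2940\right) \left(-2\right) = 5880$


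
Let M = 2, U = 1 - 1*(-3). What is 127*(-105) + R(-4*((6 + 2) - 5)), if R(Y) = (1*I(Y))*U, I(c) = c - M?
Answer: -13391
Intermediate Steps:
U = 4 (U = 1 + 3 = 4)
I(c) = -2 + c (I(c) = c - 1*2 = c - 2 = -2 + c)
R(Y) = -8 + 4*Y (R(Y) = (1*(-2 + Y))*4 = (-2 + Y)*4 = -8 + 4*Y)
127*(-105) + R(-4*((6 + 2) - 5)) = 127*(-105) + (-8 + 4*(-4*((6 + 2) - 5))) = -13335 + (-8 + 4*(-4*(8 - 5))) = -13335 + (-8 + 4*(-4*3)) = -13335 + (-8 + 4*(-12)) = -13335 + (-8 - 48) = -13335 - 56 = -13391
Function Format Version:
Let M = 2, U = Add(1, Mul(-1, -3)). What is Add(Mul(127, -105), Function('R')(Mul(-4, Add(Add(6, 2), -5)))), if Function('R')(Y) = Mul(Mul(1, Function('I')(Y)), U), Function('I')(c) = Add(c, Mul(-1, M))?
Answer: -13391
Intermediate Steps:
U = 4 (U = Add(1, 3) = 4)
Function('I')(c) = Add(-2, c) (Function('I')(c) = Add(c, Mul(-1, 2)) = Add(c, -2) = Add(-2, c))
Function('R')(Y) = Add(-8, Mul(4, Y)) (Function('R')(Y) = Mul(Mul(1, Add(-2, Y)), 4) = Mul(Add(-2, Y), 4) = Add(-8, Mul(4, Y)))
Add(Mul(127, -105), Function('R')(Mul(-4, Add(Add(6, 2), -5)))) = Add(Mul(127, -105), Add(-8, Mul(4, Mul(-4, Add(Add(6, 2), -5))))) = Add(-13335, Add(-8, Mul(4, Mul(-4, Add(8, -5))))) = Add(-13335, Add(-8, Mul(4, Mul(-4, 3)))) = Add(-13335, Add(-8, Mul(4, -12))) = Add(-13335, Add(-8, -48)) = Add(-13335, -56) = -13391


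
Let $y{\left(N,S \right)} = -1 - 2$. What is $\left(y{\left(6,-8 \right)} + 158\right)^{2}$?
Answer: $24025$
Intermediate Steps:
$y{\left(N,S \right)} = -3$ ($y{\left(N,S \right)} = -1 - 2 = -3$)
$\left(y{\left(6,-8 \right)} + 158\right)^{2} = \left(-3 + 158\right)^{2} = 155^{2} = 24025$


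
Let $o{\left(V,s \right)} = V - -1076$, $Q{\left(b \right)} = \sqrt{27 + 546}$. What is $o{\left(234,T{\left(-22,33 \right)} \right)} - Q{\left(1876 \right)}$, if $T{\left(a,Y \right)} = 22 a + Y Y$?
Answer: $1310 - \sqrt{573} \approx 1286.1$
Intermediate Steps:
$T{\left(a,Y \right)} = Y^{2} + 22 a$ ($T{\left(a,Y \right)} = 22 a + Y^{2} = Y^{2} + 22 a$)
$Q{\left(b \right)} = \sqrt{573}$
$o{\left(V,s \right)} = 1076 + V$ ($o{\left(V,s \right)} = V + 1076 = 1076 + V$)
$o{\left(234,T{\left(-22,33 \right)} \right)} - Q{\left(1876 \right)} = \left(1076 + 234\right) - \sqrt{573} = 1310 - \sqrt{573}$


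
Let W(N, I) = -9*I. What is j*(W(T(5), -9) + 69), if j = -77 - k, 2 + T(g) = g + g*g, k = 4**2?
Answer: -13950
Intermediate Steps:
k = 16
T(g) = -2 + g + g**2 (T(g) = -2 + (g + g*g) = -2 + (g + g**2) = -2 + g + g**2)
j = -93 (j = -77 - 1*16 = -77 - 16 = -93)
j*(W(T(5), -9) + 69) = -93*(-9*(-9) + 69) = -93*(81 + 69) = -93*150 = -13950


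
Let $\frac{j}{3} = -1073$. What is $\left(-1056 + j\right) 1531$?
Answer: $-6545025$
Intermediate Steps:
$j = -3219$ ($j = 3 \left(-1073\right) = -3219$)
$\left(-1056 + j\right) 1531 = \left(-1056 - 3219\right) 1531 = \left(-4275\right) 1531 = -6545025$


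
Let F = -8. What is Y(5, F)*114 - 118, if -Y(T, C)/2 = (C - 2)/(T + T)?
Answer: 110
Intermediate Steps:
Y(T, C) = -(-2 + C)/T (Y(T, C) = -2*(C - 2)/(T + T) = -2*(-2 + C)/(2*T) = -2*(-2 + C)*1/(2*T) = -(-2 + C)/T)
Y(5, F)*114 - 118 = ((2 - 1*(-8))/5)*114 - 118 = ((2 + 8)/5)*114 - 118 = ((⅕)*10)*114 - 118 = 2*114 - 118 = 228 - 118 = 110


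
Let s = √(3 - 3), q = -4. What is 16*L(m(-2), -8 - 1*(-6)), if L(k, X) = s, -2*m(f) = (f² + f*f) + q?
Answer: 0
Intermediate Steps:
m(f) = 2 - f² (m(f) = -((f² + f*f) - 4)/2 = -((f² + f²) - 4)/2 = -(2*f² - 4)/2 = -(-4 + 2*f²)/2 = 2 - f²)
s = 0 (s = √0 = 0)
L(k, X) = 0
16*L(m(-2), -8 - 1*(-6)) = 16*0 = 0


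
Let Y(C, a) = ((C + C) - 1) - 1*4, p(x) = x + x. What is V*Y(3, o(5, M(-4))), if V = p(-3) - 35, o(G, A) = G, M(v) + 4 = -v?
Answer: -41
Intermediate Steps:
M(v) = -4 - v
p(x) = 2*x
Y(C, a) = -5 + 2*C (Y(C, a) = (2*C - 1) - 4 = (-1 + 2*C) - 4 = -5 + 2*C)
V = -41 (V = 2*(-3) - 35 = -6 - 35 = -41)
V*Y(3, o(5, M(-4))) = -41*(-5 + 2*3) = -41*(-5 + 6) = -41*1 = -41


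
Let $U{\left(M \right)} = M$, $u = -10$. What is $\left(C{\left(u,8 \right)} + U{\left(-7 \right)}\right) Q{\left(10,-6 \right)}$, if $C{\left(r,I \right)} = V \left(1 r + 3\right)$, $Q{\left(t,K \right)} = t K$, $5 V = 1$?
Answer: $504$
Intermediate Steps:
$V = \frac{1}{5}$ ($V = \frac{1}{5} \cdot 1 = \frac{1}{5} \approx 0.2$)
$Q{\left(t,K \right)} = K t$
$C{\left(r,I \right)} = \frac{3}{5} + \frac{r}{5}$ ($C{\left(r,I \right)} = \frac{1 r + 3}{5} = \frac{r + 3}{5} = \frac{3 + r}{5} = \frac{3}{5} + \frac{r}{5}$)
$\left(C{\left(u,8 \right)} + U{\left(-7 \right)}\right) Q{\left(10,-6 \right)} = \left(\left(\frac{3}{5} + \frac{1}{5} \left(-10\right)\right) - 7\right) \left(\left(-6\right) 10\right) = \left(\left(\frac{3}{5} - 2\right) - 7\right) \left(-60\right) = \left(- \frac{7}{5} - 7\right) \left(-60\right) = \left(- \frac{42}{5}\right) \left(-60\right) = 504$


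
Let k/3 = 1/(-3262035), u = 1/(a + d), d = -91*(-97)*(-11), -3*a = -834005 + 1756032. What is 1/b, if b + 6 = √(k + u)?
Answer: -7915771564260/47494633860913 - I*√5904312002904280630/47494633860913 ≈ -0.16667 - 5.1161e-5*I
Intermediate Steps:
a = -922027/3 (a = -(-834005 + 1756032)/3 = -⅓*922027 = -922027/3 ≈ -3.0734e+5)
d = -97097 (d = 8827*(-11) = -97097)
u = -3/1213318 (u = 1/(-922027/3 - 97097) = 1/(-1213318/3) = -3/1213318 ≈ -2.4726e-6)
k = -1/1087345 (k = 3/(-3262035) = 3*(-1/3262035) = -1/1087345 ≈ -9.1967e-7)
b = -6 + I*√5904312002904280630/1319295260710 (b = -6 + √(-1/1087345 - 3/1213318) = -6 + √(-4475353/1319295260710) = -6 + I*√5904312002904280630/1319295260710 ≈ -6.0 + 0.0018418*I)
1/b = 1/(-6 + I*√5904312002904280630/1319295260710)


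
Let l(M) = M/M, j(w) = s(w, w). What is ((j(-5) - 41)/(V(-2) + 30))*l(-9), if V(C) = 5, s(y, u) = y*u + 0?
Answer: -16/35 ≈ -0.45714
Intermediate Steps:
s(y, u) = u*y (s(y, u) = u*y + 0 = u*y)
j(w) = w² (j(w) = w*w = w²)
l(M) = 1
((j(-5) - 41)/(V(-2) + 30))*l(-9) = (((-5)² - 41)/(5 + 30))*1 = ((25 - 41)/35)*1 = -16*1/35*1 = -16/35*1 = -16/35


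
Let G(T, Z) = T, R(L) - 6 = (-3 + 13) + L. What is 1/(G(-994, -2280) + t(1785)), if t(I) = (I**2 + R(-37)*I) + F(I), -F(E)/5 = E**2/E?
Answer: 1/3138821 ≈ 3.1859e-7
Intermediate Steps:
R(L) = 16 + L (R(L) = 6 + ((-3 + 13) + L) = 6 + (10 + L) = 16 + L)
F(E) = -5*E (F(E) = -5*E**2/E = -5*E)
t(I) = I**2 - 26*I (t(I) = (I**2 + (16 - 37)*I) - 5*I = (I**2 - 21*I) - 5*I = I**2 - 26*I)
1/(G(-994, -2280) + t(1785)) = 1/(-994 + 1785*(-26 + 1785)) = 1/(-994 + 1785*1759) = 1/(-994 + 3139815) = 1/3138821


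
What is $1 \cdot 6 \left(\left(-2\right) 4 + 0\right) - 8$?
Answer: $-56$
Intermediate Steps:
$1 \cdot 6 \left(\left(-2\right) 4 + 0\right) - 8 = 6 \left(-8 + 0\right) - 8 = 6 \left(-8\right) - 8 = -48 - 8 = -56$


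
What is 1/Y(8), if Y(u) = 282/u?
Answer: 4/141 ≈ 0.028369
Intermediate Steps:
1/Y(8) = 1/(282/8) = 1/(282*(⅛)) = 1/(141/4) = 4/141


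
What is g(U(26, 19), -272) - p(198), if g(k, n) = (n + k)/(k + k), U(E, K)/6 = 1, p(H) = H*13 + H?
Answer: -16765/6 ≈ -2794.2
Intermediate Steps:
p(H) = 14*H (p(H) = 13*H + H = 14*H)
U(E, K) = 6 (U(E, K) = 6*1 = 6)
g(k, n) = (k + n)/(2*k) (g(k, n) = (k + n)/((2*k)) = (k + n)*(1/(2*k)) = (k + n)/(2*k))
g(U(26, 19), -272) - p(198) = (½)*(6 - 272)/6 - 14*198 = (½)*(⅙)*(-266) - 1*2772 = -133/6 - 2772 = -16765/6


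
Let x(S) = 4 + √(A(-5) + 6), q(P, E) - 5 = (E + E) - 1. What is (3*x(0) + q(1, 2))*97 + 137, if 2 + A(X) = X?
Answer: 2077 + 291*I ≈ 2077.0 + 291.0*I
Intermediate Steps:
A(X) = -2 + X
q(P, E) = 4 + 2*E (q(P, E) = 5 + ((E + E) - 1) = 5 + (2*E - 1) = 5 + (-1 + 2*E) = 4 + 2*E)
x(S) = 4 + I (x(S) = 4 + √((-2 - 5) + 6) = 4 + √(-7 + 6) = 4 + √(-1) = 4 + I)
(3*x(0) + q(1, 2))*97 + 137 = (3*(4 + I) + (4 + 2*2))*97 + 137 = ((12 + 3*I) + (4 + 4))*97 + 137 = ((12 + 3*I) + 8)*97 + 137 = (20 + 3*I)*97 + 137 = (1940 + 291*I) + 137 = 2077 + 291*I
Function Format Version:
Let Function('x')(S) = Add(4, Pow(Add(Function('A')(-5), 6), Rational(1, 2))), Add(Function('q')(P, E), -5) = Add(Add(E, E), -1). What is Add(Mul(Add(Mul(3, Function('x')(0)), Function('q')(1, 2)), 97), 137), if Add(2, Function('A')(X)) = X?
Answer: Add(2077, Mul(291, I)) ≈ Add(2077.0, Mul(291.00, I))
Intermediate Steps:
Function('A')(X) = Add(-2, X)
Function('q')(P, E) = Add(4, Mul(2, E)) (Function('q')(P, E) = Add(5, Add(Add(E, E), -1)) = Add(5, Add(Mul(2, E), -1)) = Add(5, Add(-1, Mul(2, E))) = Add(4, Mul(2, E)))
Function('x')(S) = Add(4, I) (Function('x')(S) = Add(4, Pow(Add(Add(-2, -5), 6), Rational(1, 2))) = Add(4, Pow(Add(-7, 6), Rational(1, 2))) = Add(4, Pow(-1, Rational(1, 2))) = Add(4, I))
Add(Mul(Add(Mul(3, Function('x')(0)), Function('q')(1, 2)), 97), 137) = Add(Mul(Add(Mul(3, Add(4, I)), Add(4, Mul(2, 2))), 97), 137) = Add(Mul(Add(Add(12, Mul(3, I)), Add(4, 4)), 97), 137) = Add(Mul(Add(Add(12, Mul(3, I)), 8), 97), 137) = Add(Mul(Add(20, Mul(3, I)), 97), 137) = Add(Add(1940, Mul(291, I)), 137) = Add(2077, Mul(291, I))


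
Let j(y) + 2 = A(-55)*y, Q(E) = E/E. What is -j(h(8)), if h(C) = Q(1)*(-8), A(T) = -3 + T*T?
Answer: 24178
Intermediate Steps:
Q(E) = 1
A(T) = -3 + T²
h(C) = -8 (h(C) = 1*(-8) = -8)
j(y) = -2 + 3022*y (j(y) = -2 + (-3 + (-55)²)*y = -2 + (-3 + 3025)*y = -2 + 3022*y)
-j(h(8)) = -(-2 + 3022*(-8)) = -(-2 - 24176) = -1*(-24178) = 24178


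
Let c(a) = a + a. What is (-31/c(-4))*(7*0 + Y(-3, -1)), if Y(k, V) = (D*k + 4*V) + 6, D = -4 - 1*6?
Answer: 124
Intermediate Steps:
D = -10 (D = -4 - 6 = -10)
c(a) = 2*a
Y(k, V) = 6 - 10*k + 4*V (Y(k, V) = (-10*k + 4*V) + 6 = 6 - 10*k + 4*V)
(-31/c(-4))*(7*0 + Y(-3, -1)) = (-31/(2*(-4)))*(7*0 + (6 - 10*(-3) + 4*(-1))) = (-31/(-8))*(0 + (6 + 30 - 4)) = (-31*(-⅛))*(0 + 32) = (31/8)*32 = 124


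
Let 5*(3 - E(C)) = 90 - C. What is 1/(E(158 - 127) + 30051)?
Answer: 5/150211 ≈ 3.3287e-5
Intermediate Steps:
E(C) = -15 + C/5 (E(C) = 3 - (90 - C)/5 = 3 + (-18 + C/5) = -15 + C/5)
1/(E(158 - 127) + 30051) = 1/((-15 + (158 - 127)/5) + 30051) = 1/((-15 + (⅕)*31) + 30051) = 1/((-15 + 31/5) + 30051) = 1/(-44/5 + 30051) = 1/(150211/5) = 5/150211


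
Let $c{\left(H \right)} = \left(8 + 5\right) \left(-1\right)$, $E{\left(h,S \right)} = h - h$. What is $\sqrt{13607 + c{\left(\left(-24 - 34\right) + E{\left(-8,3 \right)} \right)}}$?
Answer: $\sqrt{13594} \approx 116.59$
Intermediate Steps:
$E{\left(h,S \right)} = 0$
$c{\left(H \right)} = -13$ ($c{\left(H \right)} = 13 \left(-1\right) = -13$)
$\sqrt{13607 + c{\left(\left(-24 - 34\right) + E{\left(-8,3 \right)} \right)}} = \sqrt{13607 - 13} = \sqrt{13594}$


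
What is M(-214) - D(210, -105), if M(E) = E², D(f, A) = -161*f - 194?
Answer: 79800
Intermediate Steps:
D(f, A) = -194 - 161*f
M(-214) - D(210, -105) = (-214)² - (-194 - 161*210) = 45796 - (-194 - 33810) = 45796 - 1*(-34004) = 45796 + 34004 = 79800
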